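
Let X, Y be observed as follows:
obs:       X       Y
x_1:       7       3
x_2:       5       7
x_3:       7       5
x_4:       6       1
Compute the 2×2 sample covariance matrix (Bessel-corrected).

Step 1 — column means:
  mean(X) = (7 + 5 + 7 + 6) / 4 = 25/4 = 6.25
  mean(Y) = (3 + 7 + 5 + 1) / 4 = 16/4 = 4

Step 2 — sample covariance S[i,j] = (1/(n-1)) · Σ_k (x_{k,i} - mean_i) · (x_{k,j} - mean_j), with n-1 = 3.
  S[X,X] = ((0.75)·(0.75) + (-1.25)·(-1.25) + (0.75)·(0.75) + (-0.25)·(-0.25)) / 3 = 2.75/3 = 0.9167
  S[X,Y] = ((0.75)·(-1) + (-1.25)·(3) + (0.75)·(1) + (-0.25)·(-3)) / 3 = -3/3 = -1
  S[Y,Y] = ((-1)·(-1) + (3)·(3) + (1)·(1) + (-3)·(-3)) / 3 = 20/3 = 6.6667

S is symmetric (S[j,i] = S[i,j]). Assembling:

S = [[0.9167, -1],
 [-1, 6.6667]]


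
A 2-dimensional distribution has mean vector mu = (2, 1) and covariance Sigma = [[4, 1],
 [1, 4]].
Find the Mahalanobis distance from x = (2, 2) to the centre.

Step 1 — centre the observation: (x - mu) = (0, 1).

Step 2 — invert Sigma. det(Sigma) = 4·4 - (1)² = 15.
  Sigma^{-1} = (1/det) · [[d, -b], [-b, a]] = [[0.2667, -0.0667],
 [-0.0667, 0.2667]].

Step 3 — form the quadratic (x - mu)^T · Sigma^{-1} · (x - mu):
  Sigma^{-1} · (x - mu) = (-0.0667, 0.2667).
  (x - mu)^T · [Sigma^{-1} · (x - mu)] = (0)·(-0.0667) + (1)·(0.2667) = 0.2667.

Step 4 — take square root: d = √(0.2667) ≈ 0.5164.

d(x, mu) = √(0.2667) ≈ 0.5164


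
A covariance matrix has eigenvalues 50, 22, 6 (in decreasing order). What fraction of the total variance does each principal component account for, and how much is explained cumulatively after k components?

Step 1 — total variance = trace(Sigma) = Σ λ_i = 50 + 22 + 6 = 78.

Step 2 — fraction explained by component i = λ_i / Σ λ:
  PC1: 50/78 = 0.641
  PC2: 22/78 = 0.2821
  PC3: 6/78 = 0.0769

Step 3 — cumulative fraction after k components = (λ_1 + ... + λ_k) / Σ λ:
  k = 1: 50/78 = 0.641
  k = 2: (50 + 22)/78 = 72/78 = 0.9231
  k = 3: (50 + 22 + 6)/78 = 78/78 = 1

Summary (fraction, with percent):

explained: PC1 0.641 (64.1%), PC2 0.2821 (28.21%), PC3 0.0769 (7.69%);  cumulative: 0.641, 0.9231, 1


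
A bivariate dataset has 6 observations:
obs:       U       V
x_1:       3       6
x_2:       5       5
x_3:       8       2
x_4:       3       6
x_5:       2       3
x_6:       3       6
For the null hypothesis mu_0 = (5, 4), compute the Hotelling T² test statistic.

Step 1 — sample mean vector:
  mean(U) = (3 + 5 + 8 + 3 + 2 + 3) / 6 = 24/6 = 4
  mean(V) = (6 + 5 + 2 + 6 + 3 + 6) / 6 = 28/6 = 4.6667
  x̄ = (4, 4.6667),  deviation x̄ - mu_0 = (4, 4.6667) - (5, 4) = (-1, 0.6667).

Step 2 — sample covariance matrix, S[i,j] = (1/(n-1)) · Σ_k (x_{k,i} - mean_i) · (x_{k,j} - mean_j), divisor n-1 = 5:
  S[U,U] = ((-1)·(-1) + (1)·(1) + (4)·(4) + (-1)·(-1) + (-2)·(-2) + (-1)·(-1)) / 5 = 24/5 = 4.8
  S[U,V] = ((-1)·(1.3333) + (1)·(0.3333) + (4)·(-2.6667) + (-1)·(1.3333) + (-2)·(-1.6667) + (-1)·(1.3333)) / 5 = -11/5 = -2.2
  S[V,V] = ((1.3333)·(1.3333) + (0.3333)·(0.3333) + (-2.6667)·(-2.6667) + (1.3333)·(1.3333) + (-1.6667)·(-1.6667) + (1.3333)·(1.3333)) / 5 = 15.3333/5 = 3.0667
  S = [[4.8, -2.2],
 [-2.2, 3.0667]].

Step 3 — invert S. det(S) = 4.8·3.0667 - (-2.2)² = 9.88.
  S^{-1} = (1/det) · [[d, -b], [-b, a]] = [[0.3104, 0.2227],
 [0.2227, 0.4858]].

Step 4 — quadratic form (x̄ - mu_0)^T · S^{-1} · (x̄ - mu_0):
  S^{-1} · (x̄ - mu_0) = (-0.1619, 0.1012),
  (x̄ - mu_0)^T · [...] = (-1)·(-0.1619) + (0.6667)·(0.1012) = 0.2294.

Step 5 — scale by n: T² = 6 · 0.2294 = 1.3765.

T² ≈ 1.3765


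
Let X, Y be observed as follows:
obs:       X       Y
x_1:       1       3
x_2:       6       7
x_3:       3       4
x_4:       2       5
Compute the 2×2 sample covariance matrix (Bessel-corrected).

Step 1 — column means:
  mean(X) = (1 + 6 + 3 + 2) / 4 = 12/4 = 3
  mean(Y) = (3 + 7 + 4 + 5) / 4 = 19/4 = 4.75

Step 2 — sample covariance S[i,j] = (1/(n-1)) · Σ_k (x_{k,i} - mean_i) · (x_{k,j} - mean_j), with n-1 = 3.
  S[X,X] = ((-2)·(-2) + (3)·(3) + (0)·(0) + (-1)·(-1)) / 3 = 14/3 = 4.6667
  S[X,Y] = ((-2)·(-1.75) + (3)·(2.25) + (0)·(-0.75) + (-1)·(0.25)) / 3 = 10/3 = 3.3333
  S[Y,Y] = ((-1.75)·(-1.75) + (2.25)·(2.25) + (-0.75)·(-0.75) + (0.25)·(0.25)) / 3 = 8.75/3 = 2.9167

S is symmetric (S[j,i] = S[i,j]). Assembling:

S = [[4.6667, 3.3333],
 [3.3333, 2.9167]]


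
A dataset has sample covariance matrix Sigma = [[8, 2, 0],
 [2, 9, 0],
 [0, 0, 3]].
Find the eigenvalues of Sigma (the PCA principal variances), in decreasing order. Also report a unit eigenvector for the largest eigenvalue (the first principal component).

Step 1 — characteristic polynomial p(λ) = det(λI - Sigma) = λ³ - tr·λ² + c_1·λ - det, where tr = trace, c_1 = sum of the principal 2×2 minors, det = det(Sigma):
  tr = 8 + 9 + 3 = 20,
  c_1 = (8·9 - (2)²) + (8·3 - (0)²) + (9·3 - (0)²) = 68 + 24 + 27 = 119,
  det = 8·(9·3 - (0)²) - (2)·((2)·3 - (0)·(0)) + (0)·((2)·(0) - 9·(0)) = 8·(27) - (2)·(6) + (0)·(0) = 204.
  So p(λ) = λ³ - 20λ² + 119λ - 204.
Step 2 — look for an integer root (rational root theorem: any rational root is an integer divisor of 204). Testing λ = 3:
  p(3) = 27 - 180 + 357 - 204 = 0  ✓
  Dividing out (λ - 3): p(λ) = (λ - 3)(λ² - 17λ + 68).
Step 3 — remaining eigenvalues from the quadratic λ² - 17λ + 68 = 0:
  Δ = 17² - 4·68 = 289 - 272 = 17,  λ = (17 ± √17)/2 = (17 ± 4.1231)/2 ≈ 10.5616 or 6.4384.
  Sorted: λ_1 = 10.5616,  λ_2 = 6.4384,  λ_3 = 3  (check: sum = 20 = tr ✓).

Step 4 — unit eigenvector for λ_1 ≈ 10.5616: v spans the null space of (Sigma - λ_1 I), whose rows are
  r_1 = (-2.5616, 2, 0),  r_2 = (2, -1.5616, 0),  r_3 = (0, 0, -7.5616).
  v is orthogonal to every row, so take v ∝ r_1 × r_3 = ((2)·(-7.5616) - (0)·(0), (0)·(0) - (-2.5616)·(-7.5616), (-2.5616)·(0) - (2)·(0)) ≈ (-15.1231, -19.3693, 0).
  Rescale (multiply by -1 so the first nonzero entry is positive): u = (15.1231, 19.3693, 0).
  ||u|| = √((15.1231)² + (19.3693)² + (0)²) = √(603.8788) ≈ 24.5739,  v_1 = u/||u|| ≈ (0.6154, 0.7882, 0) (||v_1|| = 1).

λ_1 = 10.5616,  λ_2 = 6.4384,  λ_3 = 3;  v_1 ≈ (0.6154, 0.7882, 0)


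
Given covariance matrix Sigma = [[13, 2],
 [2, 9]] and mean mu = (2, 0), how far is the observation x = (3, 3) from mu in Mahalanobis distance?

Step 1 — centre the observation: (x - mu) = (1, 3).

Step 2 — invert Sigma. det(Sigma) = 13·9 - (2)² = 113.
  Sigma^{-1} = (1/det) · [[d, -b], [-b, a]] = [[0.0796, -0.0177],
 [-0.0177, 0.115]].

Step 3 — form the quadratic (x - mu)^T · Sigma^{-1} · (x - mu):
  Sigma^{-1} · (x - mu) = (0.0265, 0.3274).
  (x - mu)^T · [Sigma^{-1} · (x - mu)] = (1)·(0.0265) + (3)·(0.3274) = 1.0088.

Step 4 — take square root: d = √(1.0088) ≈ 1.0044.

d(x, mu) = √(1.0088) ≈ 1.0044


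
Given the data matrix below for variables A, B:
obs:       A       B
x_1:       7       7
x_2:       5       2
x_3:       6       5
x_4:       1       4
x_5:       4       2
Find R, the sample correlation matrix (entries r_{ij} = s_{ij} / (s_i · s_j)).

Step 1 — column means:
  mean(A) = (7 + 5 + 6 + 1 + 4) / 5 = 23/5 = 4.6
  mean(B) = (7 + 2 + 5 + 4 + 2) / 5 = 20/5 = 4

Step 2 — sample variances and covariances s[i,j] = (1/(n-1)) · Σ_k (x_{k,i} - mean_i) · (x_{k,j} - mean_j), with n-1 = 4:
  s[A,A] = ((2.4)·(2.4) + (0.4)·(0.4) + (1.4)·(1.4) + (-3.6)·(-3.6) + (-0.6)·(-0.6)) / 4 = 21.2/4 = 5.3
  s[A,B] = ((2.4)·(3) + (0.4)·(-2) + (1.4)·(1) + (-3.6)·(0) + (-0.6)·(-2)) / 4 = 9/4 = 2.25
  s[B,B] = ((3)·(3) + (-2)·(-2) + (1)·(1) + (0)·(0) + (-2)·(-2)) / 4 = 18/4 = 4.5
  Sample standard deviations s_i = √(s[i,i]):
  s(A) = √(5.3) = 2.3022
  s(B) = √(4.5) = 2.1213

Step 3 — r_{ij} = s_{ij} / (s_i · s_j):
  r[A,A] = 1 (diagonal).
  r[A,B] = 2.25 / (2.3022 · 2.1213) = 2.25 / 4.8836 = 0.4607
  r[B,B] = 1 (diagonal).

R is symmetric with unit diagonal. Assembling:

R = [[1, 0.4607],
 [0.4607, 1]]


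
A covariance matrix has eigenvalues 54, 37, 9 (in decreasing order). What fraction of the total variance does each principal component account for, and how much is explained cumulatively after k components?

Step 1 — total variance = trace(Sigma) = Σ λ_i = 54 + 37 + 9 = 100.

Step 2 — fraction explained by component i = λ_i / Σ λ:
  PC1: 54/100 = 0.54
  PC2: 37/100 = 0.37
  PC3: 9/100 = 0.09

Step 3 — cumulative fraction after k components = (λ_1 + ... + λ_k) / Σ λ:
  k = 1: 54/100 = 0.54
  k = 2: (54 + 37)/100 = 91/100 = 0.91
  k = 3: (54 + 37 + 9)/100 = 100/100 = 1

Summary (fraction, with percent):

explained: PC1 0.54 (54%), PC2 0.37 (37%), PC3 0.09 (9%);  cumulative: 0.54, 0.91, 1


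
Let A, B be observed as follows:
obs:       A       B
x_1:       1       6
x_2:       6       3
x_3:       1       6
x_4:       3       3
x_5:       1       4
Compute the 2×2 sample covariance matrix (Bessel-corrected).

Step 1 — column means:
  mean(A) = (1 + 6 + 1 + 3 + 1) / 5 = 12/5 = 2.4
  mean(B) = (6 + 3 + 6 + 3 + 4) / 5 = 22/5 = 4.4

Step 2 — sample covariance S[i,j] = (1/(n-1)) · Σ_k (x_{k,i} - mean_i) · (x_{k,j} - mean_j), with n-1 = 4.
  S[A,A] = ((-1.4)·(-1.4) + (3.6)·(3.6) + (-1.4)·(-1.4) + (0.6)·(0.6) + (-1.4)·(-1.4)) / 4 = 19.2/4 = 4.8
  S[A,B] = ((-1.4)·(1.6) + (3.6)·(-1.4) + (-1.4)·(1.6) + (0.6)·(-1.4) + (-1.4)·(-0.4)) / 4 = -9.8/4 = -2.45
  S[B,B] = ((1.6)·(1.6) + (-1.4)·(-1.4) + (1.6)·(1.6) + (-1.4)·(-1.4) + (-0.4)·(-0.4)) / 4 = 9.2/4 = 2.3

S is symmetric (S[j,i] = S[i,j]). Assembling:

S = [[4.8, -2.45],
 [-2.45, 2.3]]


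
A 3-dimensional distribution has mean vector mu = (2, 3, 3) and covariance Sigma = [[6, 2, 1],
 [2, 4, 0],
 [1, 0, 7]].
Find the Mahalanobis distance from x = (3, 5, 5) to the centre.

Step 1 — centre the observation: (x - mu) = (1, 2, 2).

Step 2 — invert Sigma (cofactor / det for 3×3, or solve directly):
  Sigma^{-1} = [[0.2059, -0.1029, -0.0294],
 [-0.1029, 0.3015, 0.0147],
 [-0.0294, 0.0147, 0.1471]].

Step 3 — form the quadratic (x - mu)^T · Sigma^{-1} · (x - mu):
  Sigma^{-1} · (x - mu) = (-0.0588, 0.5294, 0.2941).
  (x - mu)^T · [Sigma^{-1} · (x - mu)] = (1)·(-0.0588) + (2)·(0.5294) + (2)·(0.2941) = 1.5882.

Step 4 — take square root: d = √(1.5882) ≈ 1.2603.

d(x, mu) = √(1.5882) ≈ 1.2603


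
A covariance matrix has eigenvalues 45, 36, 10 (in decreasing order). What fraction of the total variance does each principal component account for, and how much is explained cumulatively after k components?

Step 1 — total variance = trace(Sigma) = Σ λ_i = 45 + 36 + 10 = 91.

Step 2 — fraction explained by component i = λ_i / Σ λ:
  PC1: 45/91 = 0.4945
  PC2: 36/91 = 0.3956
  PC3: 10/91 = 0.1099

Step 3 — cumulative fraction after k components = (λ_1 + ... + λ_k) / Σ λ:
  k = 1: 45/91 = 0.4945
  k = 2: (45 + 36)/91 = 81/91 = 0.8901
  k = 3: (45 + 36 + 10)/91 = 91/91 = 1

Summary (fraction, with percent):

explained: PC1 0.4945 (49.45%), PC2 0.3956 (39.56%), PC3 0.1099 (10.99%);  cumulative: 0.4945, 0.8901, 1


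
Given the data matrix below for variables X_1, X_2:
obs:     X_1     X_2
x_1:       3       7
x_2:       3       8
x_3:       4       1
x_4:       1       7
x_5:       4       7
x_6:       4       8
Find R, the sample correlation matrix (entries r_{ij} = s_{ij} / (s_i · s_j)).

Step 1 — column means:
  mean(X_1) = (3 + 3 + 4 + 1 + 4 + 4) / 6 = 19/6 = 3.1667
  mean(X_2) = (7 + 8 + 1 + 7 + 7 + 8) / 6 = 38/6 = 6.3333

Step 2 — sample variances and covariances s[i,j] = (1/(n-1)) · Σ_k (x_{k,i} - mean_i) · (x_{k,j} - mean_j), with n-1 = 5:
  s[X_1,X_1] = ((-0.1667)·(-0.1667) + (-0.1667)·(-0.1667) + (0.8333)·(0.8333) + (-2.1667)·(-2.1667) + (0.8333)·(0.8333) + (0.8333)·(0.8333)) / 5 = 6.8333/5 = 1.3667
  s[X_1,X_2] = ((-0.1667)·(0.6667) + (-0.1667)·(1.6667) + (0.8333)·(-5.3333) + (-2.1667)·(0.6667) + (0.8333)·(0.6667) + (0.8333)·(1.6667)) / 5 = -4.3333/5 = -0.8667
  s[X_2,X_2] = ((0.6667)·(0.6667) + (1.6667)·(1.6667) + (-5.3333)·(-5.3333) + (0.6667)·(0.6667) + (0.6667)·(0.6667) + (1.6667)·(1.6667)) / 5 = 35.3333/5 = 7.0667
  Sample standard deviations s_i = √(s[i,i]):
  s(X_1) = √(1.3667) = 1.169
  s(X_2) = √(7.0667) = 2.6583

Step 3 — r_{ij} = s_{ij} / (s_i · s_j):
  r[X_1,X_1] = 1 (diagonal).
  r[X_1,X_2] = -0.8667 / (1.169 · 2.6583) = -0.8667 / 3.1077 = -0.2789
  r[X_2,X_2] = 1 (diagonal).

R is symmetric with unit diagonal. Assembling:

R = [[1, -0.2789],
 [-0.2789, 1]]


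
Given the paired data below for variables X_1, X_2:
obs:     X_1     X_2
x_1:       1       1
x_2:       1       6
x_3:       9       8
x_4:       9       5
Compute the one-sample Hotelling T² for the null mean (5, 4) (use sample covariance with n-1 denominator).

Step 1 — sample mean vector:
  mean(X_1) = (1 + 1 + 9 + 9) / 4 = 20/4 = 5
  mean(X_2) = (1 + 6 + 8 + 5) / 4 = 20/4 = 5
  x̄ = (5, 5),  deviation x̄ - mu_0 = (5, 5) - (5, 4) = (0, 1).

Step 2 — sample covariance matrix, S[i,j] = (1/(n-1)) · Σ_k (x_{k,i} - mean_i) · (x_{k,j} - mean_j), divisor n-1 = 3:
  S[X_1,X_1] = ((-4)·(-4) + (-4)·(-4) + (4)·(4) + (4)·(4)) / 3 = 64/3 = 21.3333
  S[X_1,X_2] = ((-4)·(-4) + (-4)·(1) + (4)·(3) + (4)·(0)) / 3 = 24/3 = 8
  S[X_2,X_2] = ((-4)·(-4) + (1)·(1) + (3)·(3) + (0)·(0)) / 3 = 26/3 = 8.6667
  S = [[21.3333, 8],
 [8, 8.6667]].

Step 3 — invert S. det(S) = 21.3333·8.6667 - (8)² = 120.8889.
  S^{-1} = (1/det) · [[d, -b], [-b, a]] = [[0.0717, -0.0662],
 [-0.0662, 0.1765]].

Step 4 — quadratic form (x̄ - mu_0)^T · S^{-1} · (x̄ - mu_0):
  S^{-1} · (x̄ - mu_0) = (-0.0662, 0.1765),
  (x̄ - mu_0)^T · [...] = (0)·(-0.0662) + (1)·(0.1765) = 0.1765.

Step 5 — scale by n: T² = 4 · 0.1765 = 0.7059.

T² ≈ 0.7059


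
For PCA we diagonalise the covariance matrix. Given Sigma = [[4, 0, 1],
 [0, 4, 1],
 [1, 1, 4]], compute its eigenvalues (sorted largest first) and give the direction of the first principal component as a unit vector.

Step 1 — characteristic polynomial p(λ) = det(λI - Sigma) = λ³ - tr·λ² + c_1·λ - det, where tr = trace, c_1 = sum of the principal 2×2 minors, det = det(Sigma):
  tr = 4 + 4 + 4 = 12,
  c_1 = (4·4 - (0)²) + (4·4 - (1)²) + (4·4 - (1)²) = 16 + 15 + 15 = 46,
  det = 4·(4·4 - (1)²) - (0)·((0)·4 - (1)·(1)) + (1)·((0)·(1) - 4·(1)) = 4·(15) - (0)·(-1) + (1)·(-4) = 56.
  So p(λ) = λ³ - 12λ² + 46λ - 56.
Step 2 — look for an integer root (rational root theorem: any rational root is an integer divisor of 56). Testing λ = 4:
  p(4) = 64 - 192 + 184 - 56 = 0  ✓
  Dividing out (λ - 4): p(λ) = (λ - 4)(λ² - 8λ + 14).
Step 3 — remaining eigenvalues from the quadratic λ² - 8λ + 14 = 0:
  Δ = 8² - 4·14 = 64 - 56 = 8,  λ = (8 ± √8)/2 = (8 ± 2.8284)/2 ≈ 5.4142 or 2.5858.
  Sorted: λ_1 = 5.4142,  λ_2 = 4,  λ_3 = 2.5858  (check: sum = 12 = tr ✓).

Step 4 — unit eigenvector for λ_1 ≈ 5.4142: v spans the null space of (Sigma - λ_1 I), whose rows are
  r_1 = (-1.4142, 0, 1),  r_2 = (0, -1.4142, 1),  r_3 = (1, 1, -1.4142).
  v is orthogonal to every row, so take v ∝ r_1 × r_2 = ((0)·(1) - (1)·(-1.4142), (1)·(0) - (-1.4142)·(1), (-1.4142)·(-1.4142) - (0)·(0)) ≈ (1.4142, 1.4142, 2).
  Let u = (1.4142, 1.4142, 2).
  ||u|| = √((1.4142)² + (1.4142)² + (2)²) = √(8) ≈ 2.8284,  v_1 = u/||u|| ≈ (0.5, 0.5, 0.7071) (||v_1|| = 1).

λ_1 = 5.4142,  λ_2 = 4,  λ_3 = 2.5858;  v_1 ≈ (0.5, 0.5, 0.7071)


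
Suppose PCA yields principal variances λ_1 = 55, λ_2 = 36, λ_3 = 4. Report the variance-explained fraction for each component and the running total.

Step 1 — total variance = trace(Sigma) = Σ λ_i = 55 + 36 + 4 = 95.

Step 2 — fraction explained by component i = λ_i / Σ λ:
  PC1: 55/95 = 0.5789
  PC2: 36/95 = 0.3789
  PC3: 4/95 = 0.0421

Step 3 — cumulative fraction after k components = (λ_1 + ... + λ_k) / Σ λ:
  k = 1: 55/95 = 0.5789
  k = 2: (55 + 36)/95 = 91/95 = 0.9579
  k = 3: (55 + 36 + 4)/95 = 95/95 = 1

Summary (fraction, with percent):

explained: PC1 0.5789 (57.89%), PC2 0.3789 (37.89%), PC3 0.0421 (4.21%);  cumulative: 0.5789, 0.9579, 1


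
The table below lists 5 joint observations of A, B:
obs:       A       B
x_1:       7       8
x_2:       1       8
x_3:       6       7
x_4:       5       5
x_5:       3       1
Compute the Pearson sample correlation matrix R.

Step 1 — column means:
  mean(A) = (7 + 1 + 6 + 5 + 3) / 5 = 22/5 = 4.4
  mean(B) = (8 + 8 + 7 + 5 + 1) / 5 = 29/5 = 5.8

Step 2 — sample variances and covariances s[i,j] = (1/(n-1)) · Σ_k (x_{k,i} - mean_i) · (x_{k,j} - mean_j), with n-1 = 4:
  s[A,A] = ((2.6)·(2.6) + (-3.4)·(-3.4) + (1.6)·(1.6) + (0.6)·(0.6) + (-1.4)·(-1.4)) / 4 = 23.2/4 = 5.8
  s[A,B] = ((2.6)·(2.2) + (-3.4)·(2.2) + (1.6)·(1.2) + (0.6)·(-0.8) + (-1.4)·(-4.8)) / 4 = 6.4/4 = 1.6
  s[B,B] = ((2.2)·(2.2) + (2.2)·(2.2) + (1.2)·(1.2) + (-0.8)·(-0.8) + (-4.8)·(-4.8)) / 4 = 34.8/4 = 8.7
  Sample standard deviations s_i = √(s[i,i]):
  s(A) = √(5.8) = 2.4083
  s(B) = √(8.7) = 2.9496

Step 3 — r_{ij} = s_{ij} / (s_i · s_j):
  r[A,A] = 1 (diagonal).
  r[A,B] = 1.6 / (2.4083 · 2.9496) = 1.6 / 7.1035 = 0.2252
  r[B,B] = 1 (diagonal).

R is symmetric with unit diagonal. Assembling:

R = [[1, 0.2252],
 [0.2252, 1]]


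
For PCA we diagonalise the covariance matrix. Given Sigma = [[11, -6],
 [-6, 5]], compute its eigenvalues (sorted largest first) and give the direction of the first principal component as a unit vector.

Step 1 — characteristic polynomial of 2×2 Sigma:
  det(Sigma - λI) = λ² - trace · λ + det = 0.
  trace = 11 + 5 = 16, det = 11·5 - (-6)² = 19.
Step 2 — discriminant:
  Δ = trace² - 4·det = 256 - 76 = 180.
Step 3 — eigenvalues:
  λ = (trace ± √Δ)/2 = (16 ± 13.4164)/2,
  λ_1 = 14.7082,  λ_2 = 1.2918.

Step 4 — unit eigenvector for λ_1: solve (Sigma - λ_1 I)v = 0. First row:
  (11 - 14.7082)·v_x + (-6)·v_y = 0, i.e. (-3.7082)·v_x + (-6)·v_y = 0,
  so v ∝ (b, λ_1 - a) = (-6, 3.7082); multiply by -1 so the first entry is positive: u = (6, -3.7082).
  ||u|| = √((6)² + (-3.7082)²) = √(49.7508) ≈ 7.0534,
  v_1 = u/||u|| ≈ (0.8507, -0.5257) (||v_1|| = 1).

λ_1 = 14.7082,  λ_2 = 1.2918;  v_1 ≈ (0.8507, -0.5257)


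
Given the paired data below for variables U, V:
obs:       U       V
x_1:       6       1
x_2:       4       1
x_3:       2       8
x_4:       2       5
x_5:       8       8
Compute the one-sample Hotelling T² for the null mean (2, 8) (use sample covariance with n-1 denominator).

Step 1 — sample mean vector:
  mean(U) = (6 + 4 + 2 + 2 + 8) / 5 = 22/5 = 4.4
  mean(V) = (1 + 1 + 8 + 5 + 8) / 5 = 23/5 = 4.6
  x̄ = (4.4, 4.6),  deviation x̄ - mu_0 = (4.4, 4.6) - (2, 8) = (2.4, -3.4).

Step 2 — sample covariance matrix, S[i,j] = (1/(n-1)) · Σ_k (x_{k,i} - mean_i) · (x_{k,j} - mean_j), divisor n-1 = 4:
  S[U,U] = ((1.6)·(1.6) + (-0.4)·(-0.4) + (-2.4)·(-2.4) + (-2.4)·(-2.4) + (3.6)·(3.6)) / 4 = 27.2/4 = 6.8
  S[U,V] = ((1.6)·(-3.6) + (-0.4)·(-3.6) + (-2.4)·(3.4) + (-2.4)·(0.4) + (3.6)·(3.4)) / 4 = -1.2/4 = -0.3
  S[V,V] = ((-3.6)·(-3.6) + (-3.6)·(-3.6) + (3.4)·(3.4) + (0.4)·(0.4) + (3.4)·(3.4)) / 4 = 49.2/4 = 12.3
  S = [[6.8, -0.3],
 [-0.3, 12.3]].

Step 3 — invert S. det(S) = 6.8·12.3 - (-0.3)² = 83.55.
  S^{-1} = (1/det) · [[d, -b], [-b, a]] = [[0.1472, 0.0036],
 [0.0036, 0.0814]].

Step 4 — quadratic form (x̄ - mu_0)^T · S^{-1} · (x̄ - mu_0):
  S^{-1} · (x̄ - mu_0) = (0.3411, -0.2681),
  (x̄ - mu_0)^T · [...] = (2.4)·(0.3411) + (-3.4)·(-0.2681) = 1.7302.

Step 5 — scale by n: T² = 5 · 1.7302 = 8.6511.

T² ≈ 8.6511


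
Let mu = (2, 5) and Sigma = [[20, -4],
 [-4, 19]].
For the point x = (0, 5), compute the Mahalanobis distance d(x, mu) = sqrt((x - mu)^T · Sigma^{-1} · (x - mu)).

Step 1 — centre the observation: (x - mu) = (-2, 0).

Step 2 — invert Sigma. det(Sigma) = 20·19 - (-4)² = 364.
  Sigma^{-1} = (1/det) · [[d, -b], [-b, a]] = [[0.0522, 0.011],
 [0.011, 0.0549]].

Step 3 — form the quadratic (x - mu)^T · Sigma^{-1} · (x - mu):
  Sigma^{-1} · (x - mu) = (-0.1044, -0.022).
  (x - mu)^T · [Sigma^{-1} · (x - mu)] = (-2)·(-0.1044) + (0)·(-0.022) = 0.2088.

Step 4 — take square root: d = √(0.2088) ≈ 0.4569.

d(x, mu) = √(0.2088) ≈ 0.4569


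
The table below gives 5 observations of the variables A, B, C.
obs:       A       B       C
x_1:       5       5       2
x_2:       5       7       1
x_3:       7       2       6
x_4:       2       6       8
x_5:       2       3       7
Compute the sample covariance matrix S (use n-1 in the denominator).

Step 1 — column means:
  mean(A) = (5 + 5 + 7 + 2 + 2) / 5 = 21/5 = 4.2
  mean(B) = (5 + 7 + 2 + 6 + 3) / 5 = 23/5 = 4.6
  mean(C) = (2 + 1 + 6 + 8 + 7) / 5 = 24/5 = 4.8

Step 2 — sample covariance S[i,j] = (1/(n-1)) · Σ_k (x_{k,i} - mean_i) · (x_{k,j} - mean_j), with n-1 = 4.
  S[A,A] = ((0.8)·(0.8) + (0.8)·(0.8) + (2.8)·(2.8) + (-2.2)·(-2.2) + (-2.2)·(-2.2)) / 4 = 18.8/4 = 4.7
  S[A,B] = ((0.8)·(0.4) + (0.8)·(2.4) + (2.8)·(-2.6) + (-2.2)·(1.4) + (-2.2)·(-1.6)) / 4 = -4.6/4 = -1.15
  S[A,C] = ((0.8)·(-2.8) + (0.8)·(-3.8) + (2.8)·(1.2) + (-2.2)·(3.2) + (-2.2)·(2.2)) / 4 = -13.8/4 = -3.45
  S[B,B] = ((0.4)·(0.4) + (2.4)·(2.4) + (-2.6)·(-2.6) + (1.4)·(1.4) + (-1.6)·(-1.6)) / 4 = 17.2/4 = 4.3
  S[B,C] = ((0.4)·(-2.8) + (2.4)·(-3.8) + (-2.6)·(1.2) + (1.4)·(3.2) + (-1.6)·(2.2)) / 4 = -12.4/4 = -3.1
  S[C,C] = ((-2.8)·(-2.8) + (-3.8)·(-3.8) + (1.2)·(1.2) + (3.2)·(3.2) + (2.2)·(2.2)) / 4 = 38.8/4 = 9.7

S is symmetric (S[j,i] = S[i,j]). Assembling:

S = [[4.7, -1.15, -3.45],
 [-1.15, 4.3, -3.1],
 [-3.45, -3.1, 9.7]]


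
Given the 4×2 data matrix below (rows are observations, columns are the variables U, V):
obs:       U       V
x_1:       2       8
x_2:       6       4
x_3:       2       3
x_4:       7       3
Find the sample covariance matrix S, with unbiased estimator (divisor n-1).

Step 1 — column means:
  mean(U) = (2 + 6 + 2 + 7) / 4 = 17/4 = 4.25
  mean(V) = (8 + 4 + 3 + 3) / 4 = 18/4 = 4.5

Step 2 — sample covariance S[i,j] = (1/(n-1)) · Σ_k (x_{k,i} - mean_i) · (x_{k,j} - mean_j), with n-1 = 3.
  S[U,U] = ((-2.25)·(-2.25) + (1.75)·(1.75) + (-2.25)·(-2.25) + (2.75)·(2.75)) / 3 = 20.75/3 = 6.9167
  S[U,V] = ((-2.25)·(3.5) + (1.75)·(-0.5) + (-2.25)·(-1.5) + (2.75)·(-1.5)) / 3 = -9.5/3 = -3.1667
  S[V,V] = ((3.5)·(3.5) + (-0.5)·(-0.5) + (-1.5)·(-1.5) + (-1.5)·(-1.5)) / 3 = 17/3 = 5.6667

S is symmetric (S[j,i] = S[i,j]). Assembling:

S = [[6.9167, -3.1667],
 [-3.1667, 5.6667]]


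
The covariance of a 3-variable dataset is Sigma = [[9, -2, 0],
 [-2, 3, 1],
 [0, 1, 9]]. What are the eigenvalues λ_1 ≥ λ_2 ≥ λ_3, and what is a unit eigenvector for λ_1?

Step 1 — characteristic polynomial p(λ) = det(λI - Sigma) = λ³ - tr·λ² + c_1·λ - det, where tr = trace, c_1 = sum of the principal 2×2 minors, det = det(Sigma):
  tr = 9 + 3 + 9 = 21,
  c_1 = (9·3 - (-2)²) + (9·9 - (0)²) + (3·9 - (1)²) = 23 + 81 + 26 = 130,
  det = 9·(3·9 - (1)²) - (-2)·((-2)·9 - (1)·(0)) + (0)·((-2)·(1) - 3·(0)) = 9·(26) - (-2)·(-18) + (0)·(-2) = 198.
  So p(λ) = λ³ - 21λ² + 130λ - 198.
Step 2 — look for an integer root (rational root theorem: any rational root is an integer divisor of 198). Testing λ = 9:
  p(9) = 729 - 1701 + 1170 - 198 = 0  ✓
  Dividing out (λ - 9): p(λ) = (λ - 9)(λ² - 12λ + 22).
Step 3 — remaining eigenvalues from the quadratic λ² - 12λ + 22 = 0:
  Δ = 12² - 4·22 = 144 - 88 = 56,  λ = (12 ± √56)/2 = (12 ± 7.4833)/2 ≈ 9.7417 or 2.2583.
  Sorted: λ_1 = 9.7417,  λ_2 = 9,  λ_3 = 2.2583  (check: sum = 21 = tr ✓).

Step 4 — unit eigenvector for λ_1 ≈ 9.7417: v spans the null space of (Sigma - λ_1 I), whose rows are
  r_1 = (-0.7417, -2, 0),  r_2 = (-2, -6.7417, 1),  r_3 = (0, 1, -0.7417).
  v is orthogonal to every row, so take v ∝ r_1 × r_2 = ((-2)·(1) - (0)·(-6.7417), (0)·(-2) - (-0.7417)·(1), (-0.7417)·(-6.7417) - (-2)·(-2)) ≈ (-2, 0.7417, 1).
  Rescale (multiply by -1 so the first nonzero entry is positive): u = (2, -0.7417, -1).
  ||u|| = √((2)² + (-0.7417)² + (-1)²) = √(5.5501) ≈ 2.3559,  v_1 = u/||u|| ≈ (0.8489, -0.3148, -0.4245) (||v_1|| = 1).

λ_1 = 9.7417,  λ_2 = 9,  λ_3 = 2.2583;  v_1 ≈ (0.8489, -0.3148, -0.4245)


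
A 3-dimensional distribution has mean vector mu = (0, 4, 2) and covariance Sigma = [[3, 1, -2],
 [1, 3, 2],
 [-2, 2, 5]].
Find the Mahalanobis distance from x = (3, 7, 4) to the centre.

Step 1 — centre the observation: (x - mu) = (3, 3, 2).

Step 2 — invert Sigma (cofactor / det for 3×3, or solve directly):
  Sigma^{-1} = [[1.375, -1.125, 1],
 [-1.125, 1.375, -1],
 [1, -1, 1]].

Step 3 — form the quadratic (x - mu)^T · Sigma^{-1} · (x - mu):
  Sigma^{-1} · (x - mu) = (2.75, -1.25, 2).
  (x - mu)^T · [Sigma^{-1} · (x - mu)] = (3)·(2.75) + (3)·(-1.25) + (2)·(2) = 8.5.

Step 4 — take square root: d = √(8.5) ≈ 2.9155.

d(x, mu) = √(8.5) ≈ 2.9155


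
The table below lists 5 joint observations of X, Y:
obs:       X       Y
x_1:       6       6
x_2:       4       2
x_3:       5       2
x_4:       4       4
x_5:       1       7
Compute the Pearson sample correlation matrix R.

Step 1 — column means:
  mean(X) = (6 + 4 + 5 + 4 + 1) / 5 = 20/5 = 4
  mean(Y) = (6 + 2 + 2 + 4 + 7) / 5 = 21/5 = 4.2

Step 2 — sample variances and covariances s[i,j] = (1/(n-1)) · Σ_k (x_{k,i} - mean_i) · (x_{k,j} - mean_j), with n-1 = 4:
  s[X,X] = ((2)·(2) + (0)·(0) + (1)·(1) + (0)·(0) + (-3)·(-3)) / 4 = 14/4 = 3.5
  s[X,Y] = ((2)·(1.8) + (0)·(-2.2) + (1)·(-2.2) + (0)·(-0.2) + (-3)·(2.8)) / 4 = -7/4 = -1.75
  s[Y,Y] = ((1.8)·(1.8) + (-2.2)·(-2.2) + (-2.2)·(-2.2) + (-0.2)·(-0.2) + (2.8)·(2.8)) / 4 = 20.8/4 = 5.2
  Sample standard deviations s_i = √(s[i,i]):
  s(X) = √(3.5) = 1.8708
  s(Y) = √(5.2) = 2.2804

Step 3 — r_{ij} = s_{ij} / (s_i · s_j):
  r[X,X] = 1 (diagonal).
  r[X,Y] = -1.75 / (1.8708 · 2.2804) = -1.75 / 4.2661 = -0.4102
  r[Y,Y] = 1 (diagonal).

R is symmetric with unit diagonal. Assembling:

R = [[1, -0.4102],
 [-0.4102, 1]]


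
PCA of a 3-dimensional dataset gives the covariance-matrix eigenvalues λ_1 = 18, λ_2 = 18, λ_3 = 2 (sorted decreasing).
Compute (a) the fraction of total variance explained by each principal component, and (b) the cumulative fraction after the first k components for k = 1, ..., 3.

Step 1 — total variance = trace(Sigma) = Σ λ_i = 18 + 18 + 2 = 38.

Step 2 — fraction explained by component i = λ_i / Σ λ:
  PC1: 18/38 = 0.4737
  PC2: 18/38 = 0.4737
  PC3: 2/38 = 0.0526

Step 3 — cumulative fraction after k components = (λ_1 + ... + λ_k) / Σ λ:
  k = 1: 18/38 = 0.4737
  k = 2: (18 + 18)/38 = 36/38 = 0.9474
  k = 3: (18 + 18 + 2)/38 = 38/38 = 1

Summary (fraction, with percent):

explained: PC1 0.4737 (47.37%), PC2 0.4737 (47.37%), PC3 0.0526 (5.26%);  cumulative: 0.4737, 0.9474, 1


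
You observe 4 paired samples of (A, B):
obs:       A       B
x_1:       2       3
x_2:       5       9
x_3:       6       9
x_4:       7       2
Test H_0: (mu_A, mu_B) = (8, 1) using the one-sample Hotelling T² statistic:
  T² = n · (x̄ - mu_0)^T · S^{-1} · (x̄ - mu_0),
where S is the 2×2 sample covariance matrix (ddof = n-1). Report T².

Step 1 — sample mean vector:
  mean(A) = (2 + 5 + 6 + 7) / 4 = 20/4 = 5
  mean(B) = (3 + 9 + 9 + 2) / 4 = 23/4 = 5.75
  x̄ = (5, 5.75),  deviation x̄ - mu_0 = (5, 5.75) - (8, 1) = (-3, 4.75).

Step 2 — sample covariance matrix, S[i,j] = (1/(n-1)) · Σ_k (x_{k,i} - mean_i) · (x_{k,j} - mean_j), divisor n-1 = 3:
  S[A,A] = ((-3)·(-3) + (0)·(0) + (1)·(1) + (2)·(2)) / 3 = 14/3 = 4.6667
  S[A,B] = ((-3)·(-2.75) + (0)·(3.25) + (1)·(3.25) + (2)·(-3.75)) / 3 = 4/3 = 1.3333
  S[B,B] = ((-2.75)·(-2.75) + (3.25)·(3.25) + (3.25)·(3.25) + (-3.75)·(-3.75)) / 3 = 42.75/3 = 14.25
  S = [[4.6667, 1.3333],
 [1.3333, 14.25]].

Step 3 — invert S. det(S) = 4.6667·14.25 - (1.3333)² = 64.7222.
  S^{-1} = (1/det) · [[d, -b], [-b, a]] = [[0.2202, -0.0206],
 [-0.0206, 0.0721]].

Step 4 — quadratic form (x̄ - mu_0)^T · S^{-1} · (x̄ - mu_0):
  S^{-1} · (x̄ - mu_0) = (-0.7584, 0.4043),
  (x̄ - mu_0)^T · [...] = (-3)·(-0.7584) + (4.75)·(0.4043) = 4.1955.

Step 5 — scale by n: T² = 4 · 4.1955 = 16.782.

T² ≈ 16.782


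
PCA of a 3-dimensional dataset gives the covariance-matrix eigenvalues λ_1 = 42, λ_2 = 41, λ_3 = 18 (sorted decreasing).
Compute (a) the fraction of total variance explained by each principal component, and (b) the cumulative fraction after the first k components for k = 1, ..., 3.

Step 1 — total variance = trace(Sigma) = Σ λ_i = 42 + 41 + 18 = 101.

Step 2 — fraction explained by component i = λ_i / Σ λ:
  PC1: 42/101 = 0.4158
  PC2: 41/101 = 0.4059
  PC3: 18/101 = 0.1782

Step 3 — cumulative fraction after k components = (λ_1 + ... + λ_k) / Σ λ:
  k = 1: 42/101 = 0.4158
  k = 2: (42 + 41)/101 = 83/101 = 0.8218
  k = 3: (42 + 41 + 18)/101 = 101/101 = 1

Summary (fraction, with percent):

explained: PC1 0.4158 (41.58%), PC2 0.4059 (40.59%), PC3 0.1782 (17.82%);  cumulative: 0.4158, 0.8218, 1


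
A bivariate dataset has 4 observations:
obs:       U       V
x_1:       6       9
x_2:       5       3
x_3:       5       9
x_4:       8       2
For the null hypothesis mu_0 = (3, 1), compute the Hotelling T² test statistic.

Step 1 — sample mean vector:
  mean(U) = (6 + 5 + 5 + 8) / 4 = 24/4 = 6
  mean(V) = (9 + 3 + 9 + 2) / 4 = 23/4 = 5.75
  x̄ = (6, 5.75),  deviation x̄ - mu_0 = (6, 5.75) - (3, 1) = (3, 4.75).

Step 2 — sample covariance matrix, S[i,j] = (1/(n-1)) · Σ_k (x_{k,i} - mean_i) · (x_{k,j} - mean_j), divisor n-1 = 3:
  S[U,U] = ((0)·(0) + (-1)·(-1) + (-1)·(-1) + (2)·(2)) / 3 = 6/3 = 2
  S[U,V] = ((0)·(3.25) + (-1)·(-2.75) + (-1)·(3.25) + (2)·(-3.75)) / 3 = -8/3 = -2.6667
  S[V,V] = ((3.25)·(3.25) + (-2.75)·(-2.75) + (3.25)·(3.25) + (-3.75)·(-3.75)) / 3 = 42.75/3 = 14.25
  S = [[2, -2.6667],
 [-2.6667, 14.25]].

Step 3 — invert S. det(S) = 2·14.25 - (-2.6667)² = 21.3889.
  S^{-1} = (1/det) · [[d, -b], [-b, a]] = [[0.6662, 0.1247],
 [0.1247, 0.0935]].

Step 4 — quadratic form (x̄ - mu_0)^T · S^{-1} · (x̄ - mu_0):
  S^{-1} · (x̄ - mu_0) = (2.5909, 0.8182),
  (x̄ - mu_0)^T · [...] = (3)·(2.5909) + (4.75)·(0.8182) = 11.6591.

Step 5 — scale by n: T² = 4 · 11.6591 = 46.6364.

T² ≈ 46.6364


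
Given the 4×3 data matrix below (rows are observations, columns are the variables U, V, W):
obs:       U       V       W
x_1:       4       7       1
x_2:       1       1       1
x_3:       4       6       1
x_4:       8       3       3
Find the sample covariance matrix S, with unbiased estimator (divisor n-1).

Step 1 — column means:
  mean(U) = (4 + 1 + 4 + 8) / 4 = 17/4 = 4.25
  mean(V) = (7 + 1 + 6 + 3) / 4 = 17/4 = 4.25
  mean(W) = (1 + 1 + 1 + 3) / 4 = 6/4 = 1.5

Step 2 — sample covariance S[i,j] = (1/(n-1)) · Σ_k (x_{k,i} - mean_i) · (x_{k,j} - mean_j), with n-1 = 3.
  S[U,U] = ((-0.25)·(-0.25) + (-3.25)·(-3.25) + (-0.25)·(-0.25) + (3.75)·(3.75)) / 3 = 24.75/3 = 8.25
  S[U,V] = ((-0.25)·(2.75) + (-3.25)·(-3.25) + (-0.25)·(1.75) + (3.75)·(-1.25)) / 3 = 4.75/3 = 1.5833
  S[U,W] = ((-0.25)·(-0.5) + (-3.25)·(-0.5) + (-0.25)·(-0.5) + (3.75)·(1.5)) / 3 = 7.5/3 = 2.5
  S[V,V] = ((2.75)·(2.75) + (-3.25)·(-3.25) + (1.75)·(1.75) + (-1.25)·(-1.25)) / 3 = 22.75/3 = 7.5833
  S[V,W] = ((2.75)·(-0.5) + (-3.25)·(-0.5) + (1.75)·(-0.5) + (-1.25)·(1.5)) / 3 = -2.5/3 = -0.8333
  S[W,W] = ((-0.5)·(-0.5) + (-0.5)·(-0.5) + (-0.5)·(-0.5) + (1.5)·(1.5)) / 3 = 3/3 = 1

S is symmetric (S[j,i] = S[i,j]). Assembling:

S = [[8.25, 1.5833, 2.5],
 [1.5833, 7.5833, -0.8333],
 [2.5, -0.8333, 1]]


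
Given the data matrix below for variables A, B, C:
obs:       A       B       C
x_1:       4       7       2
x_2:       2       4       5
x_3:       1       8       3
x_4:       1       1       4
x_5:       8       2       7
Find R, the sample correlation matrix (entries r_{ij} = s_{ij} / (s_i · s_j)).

Step 1 — column means:
  mean(A) = (4 + 2 + 1 + 1 + 8) / 5 = 16/5 = 3.2
  mean(B) = (7 + 4 + 8 + 1 + 2) / 5 = 22/5 = 4.4
  mean(C) = (2 + 5 + 3 + 4 + 7) / 5 = 21/5 = 4.2

Step 2 — sample variances and covariances s[i,j] = (1/(n-1)) · Σ_k (x_{k,i} - mean_i) · (x_{k,j} - mean_j), with n-1 = 4:
  s[A,A] = ((0.8)·(0.8) + (-1.2)·(-1.2) + (-2.2)·(-2.2) + (-2.2)·(-2.2) + (4.8)·(4.8)) / 4 = 34.8/4 = 8.7
  s[A,B] = ((0.8)·(2.6) + (-1.2)·(-0.4) + (-2.2)·(3.6) + (-2.2)·(-3.4) + (4.8)·(-2.4)) / 4 = -9.4/4 = -2.35
  s[A,C] = ((0.8)·(-2.2) + (-1.2)·(0.8) + (-2.2)·(-1.2) + (-2.2)·(-0.2) + (4.8)·(2.8)) / 4 = 13.8/4 = 3.45
  s[B,B] = ((2.6)·(2.6) + (-0.4)·(-0.4) + (3.6)·(3.6) + (-3.4)·(-3.4) + (-2.4)·(-2.4)) / 4 = 37.2/4 = 9.3
  s[B,C] = ((2.6)·(-2.2) + (-0.4)·(0.8) + (3.6)·(-1.2) + (-3.4)·(-0.2) + (-2.4)·(2.8)) / 4 = -16.4/4 = -4.1
  s[C,C] = ((-2.2)·(-2.2) + (0.8)·(0.8) + (-1.2)·(-1.2) + (-0.2)·(-0.2) + (2.8)·(2.8)) / 4 = 14.8/4 = 3.7
  Sample standard deviations s_i = √(s[i,i]):
  s(A) = √(8.7) = 2.9496
  s(B) = √(9.3) = 3.0496
  s(C) = √(3.7) = 1.9235

Step 3 — r_{ij} = s_{ij} / (s_i · s_j):
  r[A,A] = 1 (diagonal).
  r[A,B] = -2.35 / (2.9496 · 3.0496) = -2.35 / 8.995 = -0.2613
  r[A,C] = 3.45 / (2.9496 · 1.9235) = 3.45 / 5.6736 = 0.6081
  r[B,B] = 1 (diagonal).
  r[B,C] = -4.1 / (3.0496 · 1.9235) = -4.1 / 5.866 = -0.6989
  r[C,C] = 1 (diagonal).

R is symmetric with unit diagonal. Assembling:

R = [[1, -0.2613, 0.6081],
 [-0.2613, 1, -0.6989],
 [0.6081, -0.6989, 1]]


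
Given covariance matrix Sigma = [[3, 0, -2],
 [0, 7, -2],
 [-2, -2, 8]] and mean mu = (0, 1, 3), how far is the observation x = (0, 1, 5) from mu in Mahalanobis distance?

Step 1 — centre the observation: (x - mu) = (0, 0, 2).

Step 2 — invert Sigma (cofactor / det for 3×3, or solve directly):
  Sigma^{-1} = [[0.4062, 0.0312, 0.1094],
 [0.0312, 0.1562, 0.0469],
 [0.1094, 0.0469, 0.1641]].

Step 3 — form the quadratic (x - mu)^T · Sigma^{-1} · (x - mu):
  Sigma^{-1} · (x - mu) = (0.2187, 0.0937, 0.3281).
  (x - mu)^T · [Sigma^{-1} · (x - mu)] = (0)·(0.2187) + (0)·(0.0937) + (2)·(0.3281) = 0.6562.

Step 4 — take square root: d = √(0.6562) ≈ 0.8101.

d(x, mu) = √(0.6562) ≈ 0.8101


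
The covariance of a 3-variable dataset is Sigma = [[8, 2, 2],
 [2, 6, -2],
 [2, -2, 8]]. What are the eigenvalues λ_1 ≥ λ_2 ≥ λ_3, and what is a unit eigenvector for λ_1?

Step 1 — characteristic polynomial p(λ) = det(λI - Sigma) = λ³ - tr·λ² + c_1·λ - det, where tr = trace, c_1 = sum of the principal 2×2 minors, det = det(Sigma):
  tr = 8 + 6 + 8 = 22,
  c_1 = (8·6 - (2)²) + (8·8 - (2)²) + (6·8 - (-2)²) = 44 + 60 + 44 = 148,
  det = 8·(6·8 - (-2)²) - (2)·((2)·8 - (-2)·(2)) + (2)·((2)·(-2) - 6·(2)) = 8·(44) - (2)·(20) + (2)·(-16) = 280.
  So p(λ) = λ³ - 22λ² + 148λ - 280.
Step 2 — look for an integer root (rational root theorem: any rational root is an integer divisor of 280). Testing λ = 10:
  p(10) = 1000 - 2200 + 1480 - 280 = 0  ✓
  Dividing out (λ - 10): p(λ) = (λ - 10)(λ² - 12λ + 28).
Step 3 — remaining eigenvalues from the quadratic λ² - 12λ + 28 = 0:
  Δ = 12² - 4·28 = 144 - 112 = 32,  λ = (12 ± √32)/2 = (12 ± 5.6569)/2 ≈ 8.8284 or 3.1716.
  Sorted: λ_1 = 10,  λ_2 = 8.8284,  λ_3 = 3.1716  (check: sum = 22 = tr ✓).

Step 4 — unit eigenvector for λ_1 = 10: v spans the null space of (Sigma - λ_1 I), whose rows are
  r_1 = (-2, 2, 2),  r_2 = (2, -4, -2),  r_3 = (2, -2, -2).
  v is orthogonal to every row, so take v ∝ r_1 × r_2 = ((2)·(-2) - (2)·(-4), (2)·(2) - (-2)·(-2), (-2)·(-4) - (2)·(2)) = (4, 0, 4).
  Rescale (divide by 4): u = (1, 0, 1).
  ||u|| = √((1)² + (0)² + (1)²) = √(2) ≈ 1.4142,  v_1 = u/||u|| ≈ (0.7071, 0, 0.7071) (||v_1|| = 1).

λ_1 = 10,  λ_2 = 8.8284,  λ_3 = 3.1716;  v_1 ≈ (0.7071, 0, 0.7071)


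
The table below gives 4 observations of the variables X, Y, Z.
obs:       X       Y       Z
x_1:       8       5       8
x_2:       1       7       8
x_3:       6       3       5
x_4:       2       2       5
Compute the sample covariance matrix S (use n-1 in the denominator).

Step 1 — column means:
  mean(X) = (8 + 1 + 6 + 2) / 4 = 17/4 = 4.25
  mean(Y) = (5 + 7 + 3 + 2) / 4 = 17/4 = 4.25
  mean(Z) = (8 + 8 + 5 + 5) / 4 = 26/4 = 6.5

Step 2 — sample covariance S[i,j] = (1/(n-1)) · Σ_k (x_{k,i} - mean_i) · (x_{k,j} - mean_j), with n-1 = 3.
  S[X,X] = ((3.75)·(3.75) + (-3.25)·(-3.25) + (1.75)·(1.75) + (-2.25)·(-2.25)) / 3 = 32.75/3 = 10.9167
  S[X,Y] = ((3.75)·(0.75) + (-3.25)·(2.75) + (1.75)·(-1.25) + (-2.25)·(-2.25)) / 3 = -3.25/3 = -1.0833
  S[X,Z] = ((3.75)·(1.5) + (-3.25)·(1.5) + (1.75)·(-1.5) + (-2.25)·(-1.5)) / 3 = 1.5/3 = 0.5
  S[Y,Y] = ((0.75)·(0.75) + (2.75)·(2.75) + (-1.25)·(-1.25) + (-2.25)·(-2.25)) / 3 = 14.75/3 = 4.9167
  S[Y,Z] = ((0.75)·(1.5) + (2.75)·(1.5) + (-1.25)·(-1.5) + (-2.25)·(-1.5)) / 3 = 10.5/3 = 3.5
  S[Z,Z] = ((1.5)·(1.5) + (1.5)·(1.5) + (-1.5)·(-1.5) + (-1.5)·(-1.5)) / 3 = 9/3 = 3

S is symmetric (S[j,i] = S[i,j]). Assembling:

S = [[10.9167, -1.0833, 0.5],
 [-1.0833, 4.9167, 3.5],
 [0.5, 3.5, 3]]


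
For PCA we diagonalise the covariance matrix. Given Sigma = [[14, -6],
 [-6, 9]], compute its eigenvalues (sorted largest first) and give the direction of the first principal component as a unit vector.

Step 1 — characteristic polynomial of 2×2 Sigma:
  det(Sigma - λI) = λ² - trace · λ + det = 0.
  trace = 14 + 9 = 23, det = 14·9 - (-6)² = 90.
Step 2 — discriminant:
  Δ = trace² - 4·det = 529 - 360 = 169.
Step 3 — eigenvalues:
  λ = (trace ± √Δ)/2 = (23 ± 13)/2,
  λ_1 = 18,  λ_2 = 5.

Step 4 — unit eigenvector for λ_1: solve (Sigma - λ_1 I)v = 0. First row:
  (14 - 18)·v_x + (-6)·v_y = 0, i.e. (-4)·v_x + (-6)·v_y = 0,
  so v ∝ (b, λ_1 - a) = (-6, 4); multiply by -1 so the first entry is positive: u = (6, -4).
  ||u|| = √((6)² + (-4)²) = √(52) ≈ 7.2111,
  v_1 = u/||u|| ≈ (0.8321, -0.5547) (||v_1|| = 1).

λ_1 = 18,  λ_2 = 5;  v_1 ≈ (0.8321, -0.5547)


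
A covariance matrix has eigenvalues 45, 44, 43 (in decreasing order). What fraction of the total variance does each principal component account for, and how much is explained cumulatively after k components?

Step 1 — total variance = trace(Sigma) = Σ λ_i = 45 + 44 + 43 = 132.

Step 2 — fraction explained by component i = λ_i / Σ λ:
  PC1: 45/132 = 0.3409
  PC2: 44/132 = 0.3333
  PC3: 43/132 = 0.3258

Step 3 — cumulative fraction after k components = (λ_1 + ... + λ_k) / Σ λ:
  k = 1: 45/132 = 0.3409
  k = 2: (45 + 44)/132 = 89/132 = 0.6742
  k = 3: (45 + 44 + 43)/132 = 132/132 = 1

Summary (fraction, with percent):

explained: PC1 0.3409 (34.09%), PC2 0.3333 (33.33%), PC3 0.3258 (32.58%);  cumulative: 0.3409, 0.6742, 1


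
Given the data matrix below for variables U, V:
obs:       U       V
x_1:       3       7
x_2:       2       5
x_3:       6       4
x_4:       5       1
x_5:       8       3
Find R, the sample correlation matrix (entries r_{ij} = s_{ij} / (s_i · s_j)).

Step 1 — column means:
  mean(U) = (3 + 2 + 6 + 5 + 8) / 5 = 24/5 = 4.8
  mean(V) = (7 + 5 + 4 + 1 + 3) / 5 = 20/5 = 4

Step 2 — sample variances and covariances s[i,j] = (1/(n-1)) · Σ_k (x_{k,i} - mean_i) · (x_{k,j} - mean_j), with n-1 = 4:
  s[U,U] = ((-1.8)·(-1.8) + (-2.8)·(-2.8) + (1.2)·(1.2) + (0.2)·(0.2) + (3.2)·(3.2)) / 4 = 22.8/4 = 5.7
  s[U,V] = ((-1.8)·(3) + (-2.8)·(1) + (1.2)·(0) + (0.2)·(-3) + (3.2)·(-1)) / 4 = -12/4 = -3
  s[V,V] = ((3)·(3) + (1)·(1) + (0)·(0) + (-3)·(-3) + (-1)·(-1)) / 4 = 20/4 = 5
  Sample standard deviations s_i = √(s[i,i]):
  s(U) = √(5.7) = 2.3875
  s(V) = √(5) = 2.2361

Step 3 — r_{ij} = s_{ij} / (s_i · s_j):
  r[U,U] = 1 (diagonal).
  r[U,V] = -3 / (2.3875 · 2.2361) = -3 / 5.3385 = -0.562
  r[V,V] = 1 (diagonal).

R is symmetric with unit diagonal. Assembling:

R = [[1, -0.562],
 [-0.562, 1]]


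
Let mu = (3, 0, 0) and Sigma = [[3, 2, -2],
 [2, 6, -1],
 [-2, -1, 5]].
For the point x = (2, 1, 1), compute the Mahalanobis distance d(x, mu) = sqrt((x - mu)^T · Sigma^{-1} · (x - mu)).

Step 1 — centre the observation: (x - mu) = (-1, 1, 1).

Step 2 — invert Sigma (cofactor / det for 3×3, or solve directly):
  Sigma^{-1} = [[0.5686, -0.1569, 0.1961],
 [-0.1569, 0.2157, -0.0196],
 [0.1961, -0.0196, 0.2745]].

Step 3 — form the quadratic (x - mu)^T · Sigma^{-1} · (x - mu):
  Sigma^{-1} · (x - mu) = (-0.5294, 0.3529, 0.0588).
  (x - mu)^T · [Sigma^{-1} · (x - mu)] = (-1)·(-0.5294) + (1)·(0.3529) + (1)·(0.0588) = 0.9412.

Step 4 — take square root: d = √(0.9412) ≈ 0.9701.

d(x, mu) = √(0.9412) ≈ 0.9701
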